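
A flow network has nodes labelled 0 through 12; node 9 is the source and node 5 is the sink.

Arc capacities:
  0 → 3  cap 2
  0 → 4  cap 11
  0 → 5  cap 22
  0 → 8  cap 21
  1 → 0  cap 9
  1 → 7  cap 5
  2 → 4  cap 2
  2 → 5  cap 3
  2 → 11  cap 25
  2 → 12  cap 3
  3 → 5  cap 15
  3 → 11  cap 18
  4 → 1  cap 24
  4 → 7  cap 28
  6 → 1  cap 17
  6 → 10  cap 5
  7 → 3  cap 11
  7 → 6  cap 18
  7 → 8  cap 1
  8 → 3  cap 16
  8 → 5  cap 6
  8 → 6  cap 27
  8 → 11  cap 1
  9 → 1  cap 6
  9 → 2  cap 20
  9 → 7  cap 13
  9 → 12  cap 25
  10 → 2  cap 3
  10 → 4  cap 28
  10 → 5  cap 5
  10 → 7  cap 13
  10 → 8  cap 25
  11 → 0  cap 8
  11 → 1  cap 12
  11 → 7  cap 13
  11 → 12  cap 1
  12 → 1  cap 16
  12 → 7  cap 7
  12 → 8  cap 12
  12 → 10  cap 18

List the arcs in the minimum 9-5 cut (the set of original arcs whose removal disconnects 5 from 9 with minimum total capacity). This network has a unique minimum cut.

augment #1: 9→2→5 push 3
augment #2: 9→1→0→5 push 6
augment #3: 9→7→3→5 push 11
augment #4: 9→7→8→5 push 1
augment #5: 9→12→8→5 push 5
augment #6: 9→12→10→5 push 5
augment #7: 9→2→11→0→5 push 8
augment #8: 9→12→1→0→5 push 3
augment #9: 9→12→8→3→5 push 4
max flow = 46; residual-reachable set from 9 gives S-side
cut edges (S→T): {(1,0), (2,5), (3,5), (8,5), (10,5), (11,0)} total cap 46

Min-cut arcs: {(1,0), (2,5), (3,5), (8,5), (10,5), (11,0)} (total capacity 46)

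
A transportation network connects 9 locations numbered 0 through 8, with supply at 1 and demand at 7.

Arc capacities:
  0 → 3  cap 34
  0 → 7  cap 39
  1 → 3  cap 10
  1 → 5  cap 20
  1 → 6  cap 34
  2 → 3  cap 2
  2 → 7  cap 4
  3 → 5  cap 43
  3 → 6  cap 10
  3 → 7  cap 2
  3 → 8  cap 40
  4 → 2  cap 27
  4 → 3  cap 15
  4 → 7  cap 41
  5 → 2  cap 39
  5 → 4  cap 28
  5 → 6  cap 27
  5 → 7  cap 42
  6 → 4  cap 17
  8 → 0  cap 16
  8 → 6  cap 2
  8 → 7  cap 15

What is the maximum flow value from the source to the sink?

augment #1: 1→3→7 bottleneck 2, total now 2
augment #2: 1→5→7 bottleneck 20, total now 22
augment #3: 1→3→5→7 bottleneck 8, total now 30
augment #4: 1→6→4→7 bottleneck 17, total now 47

Maximum flow value: 47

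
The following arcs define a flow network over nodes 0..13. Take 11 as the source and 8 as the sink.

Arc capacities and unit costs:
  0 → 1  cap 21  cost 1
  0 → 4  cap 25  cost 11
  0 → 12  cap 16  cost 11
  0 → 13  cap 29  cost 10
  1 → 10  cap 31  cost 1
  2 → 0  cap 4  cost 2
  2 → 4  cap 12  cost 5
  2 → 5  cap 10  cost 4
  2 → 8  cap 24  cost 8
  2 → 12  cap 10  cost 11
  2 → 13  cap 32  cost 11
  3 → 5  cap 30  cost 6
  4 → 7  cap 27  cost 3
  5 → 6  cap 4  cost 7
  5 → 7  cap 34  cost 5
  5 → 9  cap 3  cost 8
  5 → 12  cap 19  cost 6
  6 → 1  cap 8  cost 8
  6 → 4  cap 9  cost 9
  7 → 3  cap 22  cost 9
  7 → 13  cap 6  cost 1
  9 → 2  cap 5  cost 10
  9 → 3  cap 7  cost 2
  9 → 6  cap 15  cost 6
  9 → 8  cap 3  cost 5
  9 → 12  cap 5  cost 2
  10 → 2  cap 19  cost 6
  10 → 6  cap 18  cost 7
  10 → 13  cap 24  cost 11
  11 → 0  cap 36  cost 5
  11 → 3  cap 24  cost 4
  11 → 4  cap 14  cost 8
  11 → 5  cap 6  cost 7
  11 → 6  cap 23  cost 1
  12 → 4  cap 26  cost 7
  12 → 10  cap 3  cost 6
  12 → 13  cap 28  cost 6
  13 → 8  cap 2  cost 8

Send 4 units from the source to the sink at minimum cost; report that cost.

Minimum cost for 4 units: 80

shortest-cost path #1: 11→5→9→8 push 3 @ unit cost 20 (adds 60)
shortest-cost path #2: 11→4→7→13→8 push 1 @ unit cost 20 (adds 20)
total cost = 80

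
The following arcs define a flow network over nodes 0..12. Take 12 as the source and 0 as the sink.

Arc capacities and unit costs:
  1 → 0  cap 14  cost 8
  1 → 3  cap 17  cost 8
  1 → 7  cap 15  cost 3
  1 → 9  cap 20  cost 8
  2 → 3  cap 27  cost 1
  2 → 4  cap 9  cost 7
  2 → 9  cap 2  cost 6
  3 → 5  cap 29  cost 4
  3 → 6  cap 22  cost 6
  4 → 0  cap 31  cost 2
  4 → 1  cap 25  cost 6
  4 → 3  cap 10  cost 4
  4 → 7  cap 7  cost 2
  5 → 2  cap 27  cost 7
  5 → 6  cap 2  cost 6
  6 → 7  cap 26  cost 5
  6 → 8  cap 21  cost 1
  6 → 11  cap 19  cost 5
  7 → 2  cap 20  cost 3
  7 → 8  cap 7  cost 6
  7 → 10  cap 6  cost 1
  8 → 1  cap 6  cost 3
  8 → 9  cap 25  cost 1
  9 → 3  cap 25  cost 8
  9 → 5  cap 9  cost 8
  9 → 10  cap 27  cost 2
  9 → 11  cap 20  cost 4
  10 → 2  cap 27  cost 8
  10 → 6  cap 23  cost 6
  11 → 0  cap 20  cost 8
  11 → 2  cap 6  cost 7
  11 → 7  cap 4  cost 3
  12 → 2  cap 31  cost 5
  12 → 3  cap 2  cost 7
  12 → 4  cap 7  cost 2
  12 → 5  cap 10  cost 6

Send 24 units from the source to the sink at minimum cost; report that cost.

shortest-cost path #1: 12→4→0 push 7 @ unit cost 4 (adds 28)
shortest-cost path #2: 12→2→4→0 push 9 @ unit cost 14 (adds 126)
shortest-cost path #3: 12→2→9→11→0 push 2 @ unit cost 23 (adds 46)
shortest-cost path #4: 12→2→3→6→8→1→0 push 6 @ unit cost 24 (adds 144)
total cost = 344

Minimum cost for 24 units: 344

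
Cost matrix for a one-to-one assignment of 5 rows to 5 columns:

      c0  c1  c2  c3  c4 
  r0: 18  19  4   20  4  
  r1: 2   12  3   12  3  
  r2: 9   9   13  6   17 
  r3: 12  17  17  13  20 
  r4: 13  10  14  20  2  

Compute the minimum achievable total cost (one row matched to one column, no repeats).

Minimum assignment cost: 30

optimal assignment: row0→col2 (cost 4), row1→col0 (cost 2), row2→col1 (cost 9), row3→col3 (cost 13), row4→col4 (cost 2)
total = 4 + 2 + 9 + 13 + 2 = 30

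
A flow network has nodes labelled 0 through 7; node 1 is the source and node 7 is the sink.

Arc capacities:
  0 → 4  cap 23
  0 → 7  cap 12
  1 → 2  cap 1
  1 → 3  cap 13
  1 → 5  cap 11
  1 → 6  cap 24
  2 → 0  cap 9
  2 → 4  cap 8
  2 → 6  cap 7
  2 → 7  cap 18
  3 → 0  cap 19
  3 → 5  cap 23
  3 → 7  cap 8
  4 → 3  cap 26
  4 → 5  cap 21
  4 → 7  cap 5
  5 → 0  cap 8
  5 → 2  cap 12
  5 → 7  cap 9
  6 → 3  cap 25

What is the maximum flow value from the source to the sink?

augment #1: 1→2→7 bottleneck 1, total now 1
augment #2: 1→3→7 bottleneck 8, total now 9
augment #3: 1→5→7 bottleneck 9, total now 18
augment #4: 1→3→0→7 bottleneck 5, total now 23
augment #5: 1→5→0→7 bottleneck 2, total now 25
augment #6: 1→6→3→0→7 bottleneck 5, total now 30
augment #7: 1→6→3→0→4→7 bottleneck 5, total now 35
augment #8: 1→6→3→5→2→7 bottleneck 12, total now 47

Maximum flow value: 47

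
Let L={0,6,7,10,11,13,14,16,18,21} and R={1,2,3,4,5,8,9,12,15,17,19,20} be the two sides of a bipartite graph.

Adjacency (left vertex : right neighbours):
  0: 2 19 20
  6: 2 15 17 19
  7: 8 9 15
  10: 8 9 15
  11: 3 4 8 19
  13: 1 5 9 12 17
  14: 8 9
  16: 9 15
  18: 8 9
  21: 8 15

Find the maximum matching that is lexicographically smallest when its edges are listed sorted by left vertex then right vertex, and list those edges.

|M| = 7 (so the lex-smallest maximum matching has 7 edges)
process left vertices in ascending order; for each, take the smallest-labelled available neighbour that still permits 7 edges overall, or leave it unmatched if none does
lex-smallest matching: {0-2, 6-17, 7-8, 10-9, 11-3, 13-1, 16-15}

Lex-smallest maximum matching: {(0,2), (6,17), (7,8), (10,9), (11,3), (13,1), (16,15)}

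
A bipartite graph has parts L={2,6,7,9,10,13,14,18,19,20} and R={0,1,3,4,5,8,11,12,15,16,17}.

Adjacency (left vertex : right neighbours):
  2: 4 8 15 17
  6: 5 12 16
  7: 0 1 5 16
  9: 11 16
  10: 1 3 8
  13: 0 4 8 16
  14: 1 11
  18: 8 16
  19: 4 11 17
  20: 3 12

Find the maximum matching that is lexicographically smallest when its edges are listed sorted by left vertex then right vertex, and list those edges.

Lex-smallest maximum matching: {(2,4), (6,5), (7,0), (9,11), (10,3), (13,8), (14,1), (18,16), (19,17), (20,12)}

|M| = 10 (so the lex-smallest maximum matching has 10 edges)
process left vertices in ascending order; for each, take the smallest-labelled available neighbour that still permits 10 edges overall, or leave it unmatched if none does
lex-smallest matching: {2-4, 6-5, 7-0, 9-11, 10-3, 13-8, 14-1, 18-16, 19-17, 20-12}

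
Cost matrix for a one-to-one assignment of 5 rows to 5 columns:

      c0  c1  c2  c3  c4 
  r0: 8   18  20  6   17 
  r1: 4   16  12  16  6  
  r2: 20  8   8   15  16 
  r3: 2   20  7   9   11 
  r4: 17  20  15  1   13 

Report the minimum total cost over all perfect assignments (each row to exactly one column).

optimal assignment: row0→col0 (cost 8), row1→col4 (cost 6), row2→col1 (cost 8), row3→col2 (cost 7), row4→col3 (cost 1)
total = 8 + 6 + 8 + 7 + 1 = 30

Minimum assignment cost: 30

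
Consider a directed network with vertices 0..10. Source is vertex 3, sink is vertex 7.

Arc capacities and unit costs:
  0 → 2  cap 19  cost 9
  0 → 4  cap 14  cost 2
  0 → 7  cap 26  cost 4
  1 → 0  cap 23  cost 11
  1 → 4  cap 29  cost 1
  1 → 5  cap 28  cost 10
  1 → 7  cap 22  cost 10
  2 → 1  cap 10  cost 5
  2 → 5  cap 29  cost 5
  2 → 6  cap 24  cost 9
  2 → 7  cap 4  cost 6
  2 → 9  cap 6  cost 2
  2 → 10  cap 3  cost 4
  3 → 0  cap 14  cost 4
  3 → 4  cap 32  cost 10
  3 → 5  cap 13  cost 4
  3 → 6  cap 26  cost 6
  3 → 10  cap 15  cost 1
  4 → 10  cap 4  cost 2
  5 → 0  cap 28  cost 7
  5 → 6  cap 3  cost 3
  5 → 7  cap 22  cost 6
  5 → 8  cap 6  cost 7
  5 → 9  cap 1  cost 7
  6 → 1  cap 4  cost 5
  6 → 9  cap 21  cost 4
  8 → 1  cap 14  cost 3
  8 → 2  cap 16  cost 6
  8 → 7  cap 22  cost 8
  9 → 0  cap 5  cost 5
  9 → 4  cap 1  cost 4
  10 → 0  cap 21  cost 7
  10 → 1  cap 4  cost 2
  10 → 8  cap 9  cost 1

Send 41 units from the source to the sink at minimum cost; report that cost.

Minimum cost for 41 units: 392

shortest-cost path #1: 3→0→7 push 14 @ unit cost 8 (adds 112)
shortest-cost path #2: 3→5→7 push 13 @ unit cost 10 (adds 130)
shortest-cost path #3: 3→10→8→7 push 9 @ unit cost 10 (adds 90)
shortest-cost path #4: 3→10→0→7 push 5 @ unit cost 12 (adds 60)
total cost = 392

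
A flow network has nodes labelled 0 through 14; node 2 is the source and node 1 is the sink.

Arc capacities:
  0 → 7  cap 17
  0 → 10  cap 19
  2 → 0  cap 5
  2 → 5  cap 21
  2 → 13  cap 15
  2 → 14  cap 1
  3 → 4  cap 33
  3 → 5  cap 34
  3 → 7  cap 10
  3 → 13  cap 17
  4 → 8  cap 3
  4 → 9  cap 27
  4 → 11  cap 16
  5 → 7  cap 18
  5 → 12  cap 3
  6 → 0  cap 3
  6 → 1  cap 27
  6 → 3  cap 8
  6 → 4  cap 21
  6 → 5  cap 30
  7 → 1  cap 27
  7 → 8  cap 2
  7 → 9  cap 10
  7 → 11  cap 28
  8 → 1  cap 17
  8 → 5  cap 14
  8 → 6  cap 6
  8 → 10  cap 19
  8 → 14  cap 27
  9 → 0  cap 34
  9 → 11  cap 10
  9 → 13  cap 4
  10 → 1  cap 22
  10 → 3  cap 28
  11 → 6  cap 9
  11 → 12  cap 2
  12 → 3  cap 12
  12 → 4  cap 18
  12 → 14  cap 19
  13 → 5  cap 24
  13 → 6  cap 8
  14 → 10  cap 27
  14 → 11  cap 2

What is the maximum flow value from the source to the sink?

augment #1: 2→0→7→1 bottleneck 5, total now 5
augment #2: 2→5→7→1 bottleneck 18, total now 23
augment #3: 2→13→6→1 bottleneck 8, total now 31
augment #4: 2→14→10→1 bottleneck 1, total now 32
augment #5: 2→5→12→3→7→1 bottleneck 3, total now 35

Maximum flow value: 35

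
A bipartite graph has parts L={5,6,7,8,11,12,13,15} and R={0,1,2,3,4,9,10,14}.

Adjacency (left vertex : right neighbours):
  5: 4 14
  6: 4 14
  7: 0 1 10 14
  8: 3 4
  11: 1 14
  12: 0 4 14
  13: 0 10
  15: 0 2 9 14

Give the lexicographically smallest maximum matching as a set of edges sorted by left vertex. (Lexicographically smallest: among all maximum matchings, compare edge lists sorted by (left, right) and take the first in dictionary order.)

Lex-smallest maximum matching: {(5,4), (6,14), (7,0), (8,3), (11,1), (13,10), (15,2)}

|M| = 7 (so the lex-smallest maximum matching has 7 edges)
process left vertices in ascending order; for each, take the smallest-labelled available neighbour that still permits 7 edges overall, or leave it unmatched if none does
lex-smallest matching: {5-4, 6-14, 7-0, 8-3, 11-1, 13-10, 15-2}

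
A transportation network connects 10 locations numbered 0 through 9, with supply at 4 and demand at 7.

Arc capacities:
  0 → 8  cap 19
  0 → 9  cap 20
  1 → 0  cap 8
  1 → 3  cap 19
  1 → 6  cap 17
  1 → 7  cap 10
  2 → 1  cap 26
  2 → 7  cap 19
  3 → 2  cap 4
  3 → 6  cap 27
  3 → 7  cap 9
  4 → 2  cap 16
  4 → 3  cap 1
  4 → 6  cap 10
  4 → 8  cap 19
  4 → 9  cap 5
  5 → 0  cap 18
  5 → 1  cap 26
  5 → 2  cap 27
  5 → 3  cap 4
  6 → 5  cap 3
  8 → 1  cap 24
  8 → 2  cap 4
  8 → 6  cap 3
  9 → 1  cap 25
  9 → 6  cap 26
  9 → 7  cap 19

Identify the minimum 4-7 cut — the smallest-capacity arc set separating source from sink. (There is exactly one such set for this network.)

Min-cut arcs: {(4,2), (4,3), (4,8), (4,9), (6,5)} (total capacity 44)

augment #1: 4→2→7 push 16
augment #2: 4→3→7 push 1
augment #3: 4→9→7 push 5
augment #4: 4→8→1→7 push 10
augment #5: 4→8→2→7 push 3
augment #6: 4→6→5→3→7 push 3
augment #7: 4→8→1→3→7 push 5
augment #8: 4→8→1→0→9→7 push 1
max flow = 44; residual-reachable set from 4 gives S-side
cut edges (S→T): {(4,2), (4,3), (4,8), (4,9), (6,5)} total cap 44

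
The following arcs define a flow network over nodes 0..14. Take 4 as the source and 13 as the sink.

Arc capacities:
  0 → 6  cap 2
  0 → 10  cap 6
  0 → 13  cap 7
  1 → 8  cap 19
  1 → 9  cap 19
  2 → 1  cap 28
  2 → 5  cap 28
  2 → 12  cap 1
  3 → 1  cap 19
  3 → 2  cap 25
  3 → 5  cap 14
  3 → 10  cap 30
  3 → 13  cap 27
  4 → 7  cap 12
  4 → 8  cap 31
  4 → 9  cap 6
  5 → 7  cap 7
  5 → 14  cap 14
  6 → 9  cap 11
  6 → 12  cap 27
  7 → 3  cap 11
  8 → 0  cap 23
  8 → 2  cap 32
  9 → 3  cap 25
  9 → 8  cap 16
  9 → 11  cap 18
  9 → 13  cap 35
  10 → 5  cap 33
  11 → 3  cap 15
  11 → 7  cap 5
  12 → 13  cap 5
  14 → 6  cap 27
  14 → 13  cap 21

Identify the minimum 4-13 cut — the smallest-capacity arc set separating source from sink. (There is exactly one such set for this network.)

Min-cut arcs: {(4,8), (4,9), (7,3)} (total capacity 48)

augment #1: 4→9→13 push 6
augment #2: 4→7→3→13 push 11
augment #3: 4→8→0→13 push 7
augment #4: 4→8→2→12→13 push 1
augment #5: 4→8→0→6→9→13 push 2
augment #6: 4→8→2→1→9→13 push 19
augment #7: 4→8→2→5→14→13 push 2
max flow = 48; residual-reachable set from 4 gives S-side
cut edges (S→T): {(4,8), (4,9), (7,3)} total cap 48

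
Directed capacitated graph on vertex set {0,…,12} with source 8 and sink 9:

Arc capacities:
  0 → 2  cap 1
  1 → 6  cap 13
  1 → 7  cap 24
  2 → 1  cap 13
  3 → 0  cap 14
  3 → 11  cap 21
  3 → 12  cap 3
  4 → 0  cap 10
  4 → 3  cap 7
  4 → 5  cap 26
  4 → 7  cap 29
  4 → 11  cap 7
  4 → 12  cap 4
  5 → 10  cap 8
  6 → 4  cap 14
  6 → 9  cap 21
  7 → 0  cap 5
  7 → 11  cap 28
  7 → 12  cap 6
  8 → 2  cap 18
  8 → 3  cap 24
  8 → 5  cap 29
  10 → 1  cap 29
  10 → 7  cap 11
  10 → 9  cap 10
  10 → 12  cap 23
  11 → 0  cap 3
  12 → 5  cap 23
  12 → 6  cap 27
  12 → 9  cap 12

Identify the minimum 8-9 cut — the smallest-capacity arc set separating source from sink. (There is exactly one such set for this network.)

augment #1: 8→3→12→9 push 3
augment #2: 8→5→10→9 push 8
augment #3: 8→2→1→6→9 push 13
max flow = 24; residual-reachable set from 8 gives S-side
cut edges (S→T): {(2,1), (3,12), (5,10)} total cap 24

Min-cut arcs: {(2,1), (3,12), (5,10)} (total capacity 24)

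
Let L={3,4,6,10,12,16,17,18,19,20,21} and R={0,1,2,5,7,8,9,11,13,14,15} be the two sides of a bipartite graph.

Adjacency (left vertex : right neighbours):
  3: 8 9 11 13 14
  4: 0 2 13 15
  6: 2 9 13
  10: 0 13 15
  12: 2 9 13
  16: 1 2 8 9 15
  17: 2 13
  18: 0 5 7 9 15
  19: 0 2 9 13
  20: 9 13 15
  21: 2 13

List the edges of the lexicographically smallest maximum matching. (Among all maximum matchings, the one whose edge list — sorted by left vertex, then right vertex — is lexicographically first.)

|M| = 8 (so the lex-smallest maximum matching has 8 edges)
process left vertices in ascending order; for each, take the smallest-labelled available neighbour that still permits 8 edges overall, or leave it unmatched if none does
lex-smallest matching: {3-8, 4-0, 6-2, 10-13, 12-9, 16-1, 18-5, 20-15}

Lex-smallest maximum matching: {(3,8), (4,0), (6,2), (10,13), (12,9), (16,1), (18,5), (20,15)}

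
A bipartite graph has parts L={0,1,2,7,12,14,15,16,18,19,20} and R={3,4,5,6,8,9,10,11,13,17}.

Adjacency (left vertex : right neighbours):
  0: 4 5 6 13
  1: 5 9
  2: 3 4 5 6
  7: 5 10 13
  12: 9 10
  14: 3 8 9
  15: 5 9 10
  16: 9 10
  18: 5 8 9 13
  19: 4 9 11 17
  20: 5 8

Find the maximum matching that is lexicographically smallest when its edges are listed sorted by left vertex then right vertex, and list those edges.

|M| = 9 (so the lex-smallest maximum matching has 9 edges)
process left vertices in ascending order; for each, take the smallest-labelled available neighbour that still permits 9 edges overall, or leave it unmatched if none does
lex-smallest matching: {0-4, 1-5, 2-6, 7-10, 12-9, 14-3, 18-13, 19-11, 20-8}

Lex-smallest maximum matching: {(0,4), (1,5), (2,6), (7,10), (12,9), (14,3), (18,13), (19,11), (20,8)}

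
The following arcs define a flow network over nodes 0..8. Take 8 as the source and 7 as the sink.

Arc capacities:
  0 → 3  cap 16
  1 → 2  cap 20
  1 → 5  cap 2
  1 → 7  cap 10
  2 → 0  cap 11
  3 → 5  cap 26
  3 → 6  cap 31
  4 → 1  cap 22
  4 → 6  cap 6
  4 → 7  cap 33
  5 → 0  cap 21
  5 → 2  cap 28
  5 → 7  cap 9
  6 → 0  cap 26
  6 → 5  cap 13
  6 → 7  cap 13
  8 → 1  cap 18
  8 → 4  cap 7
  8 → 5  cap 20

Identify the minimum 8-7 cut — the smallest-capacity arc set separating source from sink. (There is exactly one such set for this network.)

augment #1: 8→1→7 push 10
augment #2: 8→4→7 push 7
augment #3: 8→5→7 push 9
augment #4: 8→5→0→3→6→7 push 11
augment #5: 8→1→2→0→3→6→7 push 2
max flow = 39; residual-reachable set from 8 gives S-side
cut edges (S→T): {(1,7), (5,7), (6,7), (8,4)} total cap 39

Min-cut arcs: {(1,7), (5,7), (6,7), (8,4)} (total capacity 39)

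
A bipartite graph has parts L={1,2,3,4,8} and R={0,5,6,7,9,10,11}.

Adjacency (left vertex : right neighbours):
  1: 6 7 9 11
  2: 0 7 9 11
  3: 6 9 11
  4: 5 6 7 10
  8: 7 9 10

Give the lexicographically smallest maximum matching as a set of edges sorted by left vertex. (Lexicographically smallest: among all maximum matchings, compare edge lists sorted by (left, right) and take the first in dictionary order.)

Lex-smallest maximum matching: {(1,6), (2,0), (3,9), (4,5), (8,7)}

|M| = 5 (so the lex-smallest maximum matching has 5 edges)
process left vertices in ascending order; for each, take the smallest-labelled available neighbour that still permits 5 edges overall, or leave it unmatched if none does
lex-smallest matching: {1-6, 2-0, 3-9, 4-5, 8-7}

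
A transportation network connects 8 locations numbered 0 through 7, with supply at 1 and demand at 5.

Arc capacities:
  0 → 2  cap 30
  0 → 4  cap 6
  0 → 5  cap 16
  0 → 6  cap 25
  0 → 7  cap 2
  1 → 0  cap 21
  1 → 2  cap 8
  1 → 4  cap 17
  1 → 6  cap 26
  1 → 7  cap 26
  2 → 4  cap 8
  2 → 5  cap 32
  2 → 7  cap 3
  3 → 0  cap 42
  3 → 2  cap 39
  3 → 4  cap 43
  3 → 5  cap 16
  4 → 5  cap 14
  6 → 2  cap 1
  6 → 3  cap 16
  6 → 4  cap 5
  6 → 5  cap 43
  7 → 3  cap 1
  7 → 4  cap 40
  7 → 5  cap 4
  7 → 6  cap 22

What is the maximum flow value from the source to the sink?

augment #1: 1→0→5 bottleneck 16, total now 16
augment #2: 1→2→5 bottleneck 8, total now 24
augment #3: 1→4→5 bottleneck 14, total now 38
augment #4: 1→6→5 bottleneck 26, total now 64
augment #5: 1→7→5 bottleneck 4, total now 68
augment #6: 1→0→2→5 bottleneck 5, total now 73
augment #7: 1→7→3→5 bottleneck 1, total now 74
augment #8: 1→7→6→5 bottleneck 17, total now 91
augment #9: 1→7→6→2→5 bottleneck 1, total now 92
augment #10: 1→7→6→3→5 bottleneck 3, total now 95

Maximum flow value: 95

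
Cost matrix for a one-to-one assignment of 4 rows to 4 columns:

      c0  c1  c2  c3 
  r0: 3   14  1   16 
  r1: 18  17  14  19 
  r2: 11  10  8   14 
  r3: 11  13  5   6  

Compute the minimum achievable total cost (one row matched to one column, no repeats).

Minimum assignment cost: 33

optimal assignment: row0→col0 (cost 3), row1→col2 (cost 14), row2→col1 (cost 10), row3→col3 (cost 6)
total = 3 + 14 + 10 + 6 = 33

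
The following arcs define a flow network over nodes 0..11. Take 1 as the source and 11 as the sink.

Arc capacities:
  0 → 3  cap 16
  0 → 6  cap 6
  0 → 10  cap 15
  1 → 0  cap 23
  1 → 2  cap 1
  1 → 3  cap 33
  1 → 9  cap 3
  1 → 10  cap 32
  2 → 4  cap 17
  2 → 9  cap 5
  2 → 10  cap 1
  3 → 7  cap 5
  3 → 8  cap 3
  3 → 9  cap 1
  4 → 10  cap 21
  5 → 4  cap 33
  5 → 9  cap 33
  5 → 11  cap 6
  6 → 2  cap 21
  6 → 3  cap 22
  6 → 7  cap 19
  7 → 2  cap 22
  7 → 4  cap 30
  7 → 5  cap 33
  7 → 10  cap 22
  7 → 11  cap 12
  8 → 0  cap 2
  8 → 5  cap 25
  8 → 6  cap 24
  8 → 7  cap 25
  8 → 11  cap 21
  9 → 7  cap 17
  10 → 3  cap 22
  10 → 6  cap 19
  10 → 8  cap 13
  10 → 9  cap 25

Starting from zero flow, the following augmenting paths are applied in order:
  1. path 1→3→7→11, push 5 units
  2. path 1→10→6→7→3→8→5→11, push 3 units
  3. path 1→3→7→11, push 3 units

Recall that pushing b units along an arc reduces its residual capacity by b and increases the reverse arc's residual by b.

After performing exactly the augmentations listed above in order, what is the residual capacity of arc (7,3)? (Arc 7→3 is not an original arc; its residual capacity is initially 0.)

after path 1 (1→3→7→11, push 5): res(7,3)=5
after path 2 (1→10→6→7→3→8→5→11, push 3): res(7,3)=2
after path 3 (1→3→7→11, push 3): res(7,3)=5

Residual capacity of (7,3): 5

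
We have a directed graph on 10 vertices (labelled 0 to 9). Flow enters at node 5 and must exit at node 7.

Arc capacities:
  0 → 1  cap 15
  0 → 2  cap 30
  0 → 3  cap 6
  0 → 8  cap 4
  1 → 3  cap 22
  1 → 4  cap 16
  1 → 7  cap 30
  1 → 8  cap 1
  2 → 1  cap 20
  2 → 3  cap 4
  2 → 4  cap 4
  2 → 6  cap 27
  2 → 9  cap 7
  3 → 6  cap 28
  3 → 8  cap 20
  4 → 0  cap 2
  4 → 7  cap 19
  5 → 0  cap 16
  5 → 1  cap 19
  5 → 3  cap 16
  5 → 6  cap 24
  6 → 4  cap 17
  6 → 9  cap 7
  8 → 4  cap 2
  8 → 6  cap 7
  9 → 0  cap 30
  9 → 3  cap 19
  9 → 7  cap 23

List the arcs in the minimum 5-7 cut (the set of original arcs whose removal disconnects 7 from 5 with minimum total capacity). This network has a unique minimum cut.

Min-cut arcs: {(5,0), (5,1), (6,4), (6,9), (8,4)} (total capacity 61)

augment #1: 5→1→7 push 19
augment #2: 5→0→1→7 push 11
augment #3: 5→6→4→7 push 17
augment #4: 5→6→9→7 push 7
augment #5: 5→0→1→4→7 push 2
augment #6: 5→0→2→9→7 push 3
augment #7: 5→3→8→4→0→2→9→7 push 2
max flow = 61; residual-reachable set from 5 gives S-side
cut edges (S→T): {(5,0), (5,1), (6,4), (6,9), (8,4)} total cap 61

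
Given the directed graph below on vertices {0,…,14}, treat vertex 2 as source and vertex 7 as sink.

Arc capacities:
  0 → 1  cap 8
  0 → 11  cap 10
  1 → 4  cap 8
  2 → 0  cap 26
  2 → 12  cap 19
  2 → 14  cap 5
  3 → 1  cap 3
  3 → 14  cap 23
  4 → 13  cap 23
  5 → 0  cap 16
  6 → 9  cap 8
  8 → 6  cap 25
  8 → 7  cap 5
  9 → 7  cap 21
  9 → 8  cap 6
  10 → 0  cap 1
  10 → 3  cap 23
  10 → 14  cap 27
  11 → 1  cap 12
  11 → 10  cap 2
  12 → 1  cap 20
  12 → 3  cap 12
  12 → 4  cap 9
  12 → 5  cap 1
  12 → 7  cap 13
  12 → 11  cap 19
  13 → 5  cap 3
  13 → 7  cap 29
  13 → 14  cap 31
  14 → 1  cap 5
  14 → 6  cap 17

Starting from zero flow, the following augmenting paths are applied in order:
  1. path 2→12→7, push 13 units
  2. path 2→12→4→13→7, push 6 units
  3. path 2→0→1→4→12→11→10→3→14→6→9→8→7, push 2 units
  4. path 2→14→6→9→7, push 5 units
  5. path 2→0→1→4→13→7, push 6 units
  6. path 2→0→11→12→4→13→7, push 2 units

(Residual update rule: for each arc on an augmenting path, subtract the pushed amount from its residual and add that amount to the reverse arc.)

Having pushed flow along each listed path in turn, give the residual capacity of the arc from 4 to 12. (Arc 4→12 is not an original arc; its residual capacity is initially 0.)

Residual capacity of (4,12): 6

after path 1 (2→12→7, push 13): res(4,12)=0
after path 2 (2→12→4→13→7, push 6): res(4,12)=6
after path 3 (2→0→1→4→12→11→10→3→14→6→9→8→7, push 2): res(4,12)=4
after path 4 (2→14→6→9→7, push 5): res(4,12)=4
after path 5 (2→0→1→4→13→7, push 6): res(4,12)=4
after path 6 (2→0→11→12→4→13→7, push 2): res(4,12)=6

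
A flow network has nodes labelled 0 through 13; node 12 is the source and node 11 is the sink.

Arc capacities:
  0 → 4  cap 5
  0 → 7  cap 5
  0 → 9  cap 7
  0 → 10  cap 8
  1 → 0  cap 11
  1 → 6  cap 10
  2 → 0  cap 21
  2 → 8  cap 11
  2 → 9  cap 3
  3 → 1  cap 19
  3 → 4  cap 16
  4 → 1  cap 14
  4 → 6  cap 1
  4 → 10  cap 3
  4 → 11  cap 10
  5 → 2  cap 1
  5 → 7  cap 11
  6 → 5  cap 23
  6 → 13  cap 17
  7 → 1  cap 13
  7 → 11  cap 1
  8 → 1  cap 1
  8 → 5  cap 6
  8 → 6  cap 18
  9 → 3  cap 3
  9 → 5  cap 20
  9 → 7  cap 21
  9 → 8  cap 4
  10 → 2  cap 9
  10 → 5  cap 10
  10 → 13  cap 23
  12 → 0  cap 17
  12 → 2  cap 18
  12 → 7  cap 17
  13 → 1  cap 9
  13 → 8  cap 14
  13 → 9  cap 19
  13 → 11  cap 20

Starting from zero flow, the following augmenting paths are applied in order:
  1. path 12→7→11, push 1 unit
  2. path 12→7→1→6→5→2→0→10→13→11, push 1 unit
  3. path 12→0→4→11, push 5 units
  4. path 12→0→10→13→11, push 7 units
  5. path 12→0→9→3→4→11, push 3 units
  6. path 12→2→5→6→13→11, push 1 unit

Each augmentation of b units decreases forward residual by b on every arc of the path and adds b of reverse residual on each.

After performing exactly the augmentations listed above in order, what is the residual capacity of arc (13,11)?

Residual capacity of (13,11): 11

after path 1 (12→7→11, push 1): res(13,11)=20
after path 2 (12→7→1→6→5→2→0→10→13→11, push 1): res(13,11)=19
after path 3 (12→0→4→11, push 5): res(13,11)=19
after path 4 (12→0→10→13→11, push 7): res(13,11)=12
after path 5 (12→0→9→3→4→11, push 3): res(13,11)=12
after path 6 (12→2→5→6→13→11, push 1): res(13,11)=11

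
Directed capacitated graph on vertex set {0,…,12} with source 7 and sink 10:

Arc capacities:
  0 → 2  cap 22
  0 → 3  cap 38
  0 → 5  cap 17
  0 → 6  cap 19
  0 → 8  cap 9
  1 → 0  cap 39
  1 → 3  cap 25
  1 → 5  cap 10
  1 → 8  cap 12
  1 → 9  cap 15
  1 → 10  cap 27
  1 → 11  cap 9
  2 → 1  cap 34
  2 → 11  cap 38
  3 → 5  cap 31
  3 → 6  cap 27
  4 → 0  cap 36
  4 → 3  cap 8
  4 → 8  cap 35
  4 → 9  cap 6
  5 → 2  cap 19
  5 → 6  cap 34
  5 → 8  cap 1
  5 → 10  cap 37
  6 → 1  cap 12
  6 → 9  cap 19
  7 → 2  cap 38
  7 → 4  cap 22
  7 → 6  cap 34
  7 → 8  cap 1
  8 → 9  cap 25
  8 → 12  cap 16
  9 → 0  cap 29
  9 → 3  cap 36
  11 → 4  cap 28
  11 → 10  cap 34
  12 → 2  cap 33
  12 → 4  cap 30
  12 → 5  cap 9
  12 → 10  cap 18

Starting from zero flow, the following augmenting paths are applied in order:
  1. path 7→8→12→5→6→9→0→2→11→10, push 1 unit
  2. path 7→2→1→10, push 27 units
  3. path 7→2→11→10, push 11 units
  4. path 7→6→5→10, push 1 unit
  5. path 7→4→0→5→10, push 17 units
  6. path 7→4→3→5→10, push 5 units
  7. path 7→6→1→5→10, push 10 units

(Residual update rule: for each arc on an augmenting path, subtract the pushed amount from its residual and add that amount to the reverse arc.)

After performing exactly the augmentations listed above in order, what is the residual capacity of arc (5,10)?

after path 1 (7→8→12→5→6→9→0→2→11→10, push 1): res(5,10)=37
after path 2 (7→2→1→10, push 27): res(5,10)=37
after path 3 (7→2→11→10, push 11): res(5,10)=37
after path 4 (7→6→5→10, push 1): res(5,10)=36
after path 5 (7→4→0→5→10, push 17): res(5,10)=19
after path 6 (7→4→3→5→10, push 5): res(5,10)=14
after path 7 (7→6→1→5→10, push 10): res(5,10)=4

Residual capacity of (5,10): 4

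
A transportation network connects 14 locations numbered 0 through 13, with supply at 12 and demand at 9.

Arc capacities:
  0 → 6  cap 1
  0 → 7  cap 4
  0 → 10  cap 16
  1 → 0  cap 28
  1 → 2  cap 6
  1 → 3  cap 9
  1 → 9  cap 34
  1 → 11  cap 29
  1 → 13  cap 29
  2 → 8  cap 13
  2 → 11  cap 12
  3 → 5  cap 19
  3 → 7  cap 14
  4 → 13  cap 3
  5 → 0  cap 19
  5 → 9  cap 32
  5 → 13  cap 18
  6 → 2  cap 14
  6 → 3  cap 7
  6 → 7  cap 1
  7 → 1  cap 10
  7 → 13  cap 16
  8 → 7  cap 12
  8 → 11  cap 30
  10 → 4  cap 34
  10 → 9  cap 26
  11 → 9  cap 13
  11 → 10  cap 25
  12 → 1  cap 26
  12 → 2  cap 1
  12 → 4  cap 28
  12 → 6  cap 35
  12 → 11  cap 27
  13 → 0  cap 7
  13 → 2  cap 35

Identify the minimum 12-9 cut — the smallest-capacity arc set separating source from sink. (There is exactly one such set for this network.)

Min-cut arcs: {(4,13), (6,2), (6,3), (6,7), (12,1), (12,2), (12,11)} (total capacity 79)

augment #1: 12→1→9 push 26
augment #2: 12→11→9 push 13
augment #3: 12→11→10→9 push 14
augment #4: 12→2→11→10→9 push 1
augment #5: 12→6→3→5→9 push 7
augment #6: 12→6→7→1→9 push 1
augment #7: 12→4→13→0→10→9 push 3
augment #8: 12→6→2→11→10→9 push 8
augment #9: 12→6→2→8→7→1→9 push 6
max flow = 79; residual-reachable set from 12 gives S-side
cut edges (S→T): {(4,13), (6,2), (6,3), (6,7), (12,1), (12,2), (12,11)} total cap 79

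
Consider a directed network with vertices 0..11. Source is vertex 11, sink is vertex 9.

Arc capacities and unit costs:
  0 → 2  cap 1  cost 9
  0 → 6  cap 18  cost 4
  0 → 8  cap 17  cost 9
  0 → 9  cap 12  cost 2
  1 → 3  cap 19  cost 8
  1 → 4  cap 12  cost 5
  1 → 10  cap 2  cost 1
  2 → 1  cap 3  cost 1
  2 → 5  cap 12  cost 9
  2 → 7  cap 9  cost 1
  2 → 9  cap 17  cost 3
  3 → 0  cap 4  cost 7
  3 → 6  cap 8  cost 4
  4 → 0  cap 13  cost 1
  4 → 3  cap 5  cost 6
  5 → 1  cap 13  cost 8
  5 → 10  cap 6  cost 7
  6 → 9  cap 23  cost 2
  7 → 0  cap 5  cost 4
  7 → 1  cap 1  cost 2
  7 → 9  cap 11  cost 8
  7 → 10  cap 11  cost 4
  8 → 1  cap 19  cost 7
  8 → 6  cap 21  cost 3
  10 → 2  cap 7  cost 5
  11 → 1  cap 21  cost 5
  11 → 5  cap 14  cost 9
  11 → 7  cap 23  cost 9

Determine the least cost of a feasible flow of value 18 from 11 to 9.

Minimum cost for 18 units: 252

shortest-cost path #1: 11→1→4→0→9 push 12 @ unit cost 13 (adds 156)
shortest-cost path #2: 11→1→10→2→9 push 2 @ unit cost 14 (adds 28)
shortest-cost path #3: 11→7→9 push 4 @ unit cost 17 (adds 68)
total cost = 252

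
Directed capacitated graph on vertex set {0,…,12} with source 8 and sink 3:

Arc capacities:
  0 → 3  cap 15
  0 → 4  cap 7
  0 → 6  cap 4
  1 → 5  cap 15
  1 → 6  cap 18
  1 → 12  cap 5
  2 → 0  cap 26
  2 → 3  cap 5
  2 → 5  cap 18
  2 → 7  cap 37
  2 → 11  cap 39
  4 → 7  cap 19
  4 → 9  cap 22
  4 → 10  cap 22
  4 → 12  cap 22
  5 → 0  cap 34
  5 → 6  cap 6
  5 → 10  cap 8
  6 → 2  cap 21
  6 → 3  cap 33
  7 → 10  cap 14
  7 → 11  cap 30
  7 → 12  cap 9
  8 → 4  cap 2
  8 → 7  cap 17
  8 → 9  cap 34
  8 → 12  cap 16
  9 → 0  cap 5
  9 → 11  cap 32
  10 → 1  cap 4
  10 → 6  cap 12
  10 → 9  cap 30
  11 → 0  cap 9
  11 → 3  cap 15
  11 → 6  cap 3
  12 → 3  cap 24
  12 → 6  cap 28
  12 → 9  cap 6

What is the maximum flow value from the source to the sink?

Maximum flow value: 67

augment #1: 8→12→3 bottleneck 16, total now 16
augment #2: 8→4→12→3 bottleneck 2, total now 18
augment #3: 8→7→11→3 bottleneck 15, total now 33
augment #4: 8→7→12→3 bottleneck 2, total now 35
augment #5: 8→9→0→3 bottleneck 5, total now 40
augment #6: 8→9→11→0→3 bottleneck 9, total now 49
augment #7: 8→9→11→6→3 bottleneck 3, total now 52
augment #8: 8→9→11→7→12→3 bottleneck 4, total now 56
augment #9: 8→9→11→7→10→6→3 bottleneck 11, total now 67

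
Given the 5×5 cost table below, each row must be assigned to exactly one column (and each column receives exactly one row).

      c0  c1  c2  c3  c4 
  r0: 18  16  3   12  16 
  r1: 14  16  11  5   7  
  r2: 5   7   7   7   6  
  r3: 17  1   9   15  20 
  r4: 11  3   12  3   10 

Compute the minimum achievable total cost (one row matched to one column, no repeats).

optimal assignment: row0→col2 (cost 3), row1→col4 (cost 7), row2→col0 (cost 5), row3→col1 (cost 1), row4→col3 (cost 3)
total = 3 + 7 + 5 + 1 + 3 = 19

Minimum assignment cost: 19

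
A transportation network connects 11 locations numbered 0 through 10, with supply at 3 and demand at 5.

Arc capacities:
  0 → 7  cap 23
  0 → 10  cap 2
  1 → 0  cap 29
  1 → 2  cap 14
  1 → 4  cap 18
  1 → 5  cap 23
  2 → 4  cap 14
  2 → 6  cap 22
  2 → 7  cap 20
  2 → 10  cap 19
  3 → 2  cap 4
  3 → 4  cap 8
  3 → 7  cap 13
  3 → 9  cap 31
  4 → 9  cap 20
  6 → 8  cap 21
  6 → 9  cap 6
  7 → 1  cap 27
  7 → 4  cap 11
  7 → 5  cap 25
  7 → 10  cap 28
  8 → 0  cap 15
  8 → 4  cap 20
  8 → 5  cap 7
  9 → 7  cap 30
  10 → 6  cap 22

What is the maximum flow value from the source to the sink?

Maximum flow value: 47

augment #1: 3→7→5 bottleneck 13, total now 13
augment #2: 3→2→7→5 bottleneck 4, total now 17
augment #3: 3→9→7→5 bottleneck 8, total now 25
augment #4: 3→9→7→1→5 bottleneck 22, total now 47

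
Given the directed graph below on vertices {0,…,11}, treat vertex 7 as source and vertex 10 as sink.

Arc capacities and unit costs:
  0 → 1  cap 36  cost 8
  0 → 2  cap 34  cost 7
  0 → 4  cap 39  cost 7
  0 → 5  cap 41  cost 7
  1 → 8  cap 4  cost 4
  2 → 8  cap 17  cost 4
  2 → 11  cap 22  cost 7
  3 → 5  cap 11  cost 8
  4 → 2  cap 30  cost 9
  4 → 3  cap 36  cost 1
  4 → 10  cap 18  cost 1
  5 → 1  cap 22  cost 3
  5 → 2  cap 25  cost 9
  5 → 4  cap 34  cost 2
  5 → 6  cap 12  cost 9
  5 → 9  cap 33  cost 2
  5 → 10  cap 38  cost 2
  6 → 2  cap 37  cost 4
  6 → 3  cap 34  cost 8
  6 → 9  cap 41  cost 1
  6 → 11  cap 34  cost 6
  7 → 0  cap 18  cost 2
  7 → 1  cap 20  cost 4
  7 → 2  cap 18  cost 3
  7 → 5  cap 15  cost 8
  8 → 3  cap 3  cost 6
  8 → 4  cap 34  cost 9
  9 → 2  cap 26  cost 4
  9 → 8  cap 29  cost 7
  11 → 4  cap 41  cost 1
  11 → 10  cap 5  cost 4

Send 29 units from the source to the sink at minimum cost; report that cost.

Minimum cost for 29 units: 290

shortest-cost path #1: 7→0→4→10 push 18 @ unit cost 10 (adds 180)
shortest-cost path #2: 7→5→10 push 11 @ unit cost 10 (adds 110)
total cost = 290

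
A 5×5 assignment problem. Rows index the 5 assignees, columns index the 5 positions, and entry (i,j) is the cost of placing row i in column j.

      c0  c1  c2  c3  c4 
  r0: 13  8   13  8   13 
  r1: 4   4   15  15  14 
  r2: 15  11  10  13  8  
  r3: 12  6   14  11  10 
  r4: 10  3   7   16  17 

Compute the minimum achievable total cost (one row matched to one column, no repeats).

optimal assignment: row0→col3 (cost 8), row1→col0 (cost 4), row2→col4 (cost 8), row3→col1 (cost 6), row4→col2 (cost 7)
total = 8 + 4 + 8 + 6 + 7 = 33

Minimum assignment cost: 33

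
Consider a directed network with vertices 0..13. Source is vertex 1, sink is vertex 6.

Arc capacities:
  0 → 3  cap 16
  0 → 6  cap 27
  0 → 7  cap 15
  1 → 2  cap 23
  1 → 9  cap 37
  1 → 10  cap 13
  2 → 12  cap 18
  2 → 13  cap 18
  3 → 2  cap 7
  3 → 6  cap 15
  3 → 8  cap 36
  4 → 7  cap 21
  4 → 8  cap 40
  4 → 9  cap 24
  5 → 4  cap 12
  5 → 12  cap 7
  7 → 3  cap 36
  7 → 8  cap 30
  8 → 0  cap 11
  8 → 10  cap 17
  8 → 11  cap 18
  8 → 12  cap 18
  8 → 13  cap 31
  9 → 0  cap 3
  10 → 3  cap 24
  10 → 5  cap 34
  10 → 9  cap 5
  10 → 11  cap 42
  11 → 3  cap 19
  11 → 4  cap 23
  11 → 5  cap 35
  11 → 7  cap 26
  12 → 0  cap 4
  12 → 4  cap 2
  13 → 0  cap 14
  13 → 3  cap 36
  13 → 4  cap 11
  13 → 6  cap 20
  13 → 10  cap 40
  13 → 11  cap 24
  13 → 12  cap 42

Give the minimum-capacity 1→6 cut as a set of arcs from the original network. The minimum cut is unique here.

Min-cut arcs: {(1,2), (1,10), (9,0)} (total capacity 39)

augment #1: 1→2→13→6 push 18
augment #2: 1→9→0→6 push 3
augment #3: 1→10→3→6 push 13
augment #4: 1→2→12→0→6 push 4
augment #5: 1→2→12→4→7→3→6 push 1
max flow = 39; residual-reachable set from 1 gives S-side
cut edges (S→T): {(1,2), (1,10), (9,0)} total cap 39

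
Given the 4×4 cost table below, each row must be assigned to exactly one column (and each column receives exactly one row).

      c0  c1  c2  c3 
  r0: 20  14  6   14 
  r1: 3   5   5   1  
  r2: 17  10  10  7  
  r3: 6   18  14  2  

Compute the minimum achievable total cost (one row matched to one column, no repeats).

optimal assignment: row0→col2 (cost 6), row1→col0 (cost 3), row2→col1 (cost 10), row3→col3 (cost 2)
total = 6 + 3 + 10 + 2 = 21

Minimum assignment cost: 21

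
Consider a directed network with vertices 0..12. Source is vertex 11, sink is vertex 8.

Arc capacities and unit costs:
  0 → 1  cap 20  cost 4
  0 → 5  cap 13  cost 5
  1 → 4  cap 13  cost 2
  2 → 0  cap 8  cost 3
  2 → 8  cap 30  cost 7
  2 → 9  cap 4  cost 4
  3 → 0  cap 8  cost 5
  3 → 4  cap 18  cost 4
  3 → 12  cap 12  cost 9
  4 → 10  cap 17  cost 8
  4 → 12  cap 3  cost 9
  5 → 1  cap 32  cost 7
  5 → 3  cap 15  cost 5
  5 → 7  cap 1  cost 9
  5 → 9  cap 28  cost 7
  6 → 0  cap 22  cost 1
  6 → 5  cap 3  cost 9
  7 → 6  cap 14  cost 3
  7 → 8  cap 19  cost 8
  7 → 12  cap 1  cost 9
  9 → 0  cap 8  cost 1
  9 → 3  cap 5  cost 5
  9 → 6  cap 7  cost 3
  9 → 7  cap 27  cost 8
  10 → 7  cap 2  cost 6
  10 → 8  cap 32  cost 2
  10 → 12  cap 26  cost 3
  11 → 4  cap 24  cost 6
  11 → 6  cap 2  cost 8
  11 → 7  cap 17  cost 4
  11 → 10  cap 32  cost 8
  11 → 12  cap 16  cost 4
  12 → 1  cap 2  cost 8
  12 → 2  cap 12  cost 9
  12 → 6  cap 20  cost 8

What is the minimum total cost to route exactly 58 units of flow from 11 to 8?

shortest-cost path #1: 11→10→8 push 32 @ unit cost 10 (adds 320)
shortest-cost path #2: 11→7→8 push 17 @ unit cost 12 (adds 204)
shortest-cost path #3: 11→12→2→8 push 9 @ unit cost 20 (adds 180)
total cost = 704

Minimum cost for 58 units: 704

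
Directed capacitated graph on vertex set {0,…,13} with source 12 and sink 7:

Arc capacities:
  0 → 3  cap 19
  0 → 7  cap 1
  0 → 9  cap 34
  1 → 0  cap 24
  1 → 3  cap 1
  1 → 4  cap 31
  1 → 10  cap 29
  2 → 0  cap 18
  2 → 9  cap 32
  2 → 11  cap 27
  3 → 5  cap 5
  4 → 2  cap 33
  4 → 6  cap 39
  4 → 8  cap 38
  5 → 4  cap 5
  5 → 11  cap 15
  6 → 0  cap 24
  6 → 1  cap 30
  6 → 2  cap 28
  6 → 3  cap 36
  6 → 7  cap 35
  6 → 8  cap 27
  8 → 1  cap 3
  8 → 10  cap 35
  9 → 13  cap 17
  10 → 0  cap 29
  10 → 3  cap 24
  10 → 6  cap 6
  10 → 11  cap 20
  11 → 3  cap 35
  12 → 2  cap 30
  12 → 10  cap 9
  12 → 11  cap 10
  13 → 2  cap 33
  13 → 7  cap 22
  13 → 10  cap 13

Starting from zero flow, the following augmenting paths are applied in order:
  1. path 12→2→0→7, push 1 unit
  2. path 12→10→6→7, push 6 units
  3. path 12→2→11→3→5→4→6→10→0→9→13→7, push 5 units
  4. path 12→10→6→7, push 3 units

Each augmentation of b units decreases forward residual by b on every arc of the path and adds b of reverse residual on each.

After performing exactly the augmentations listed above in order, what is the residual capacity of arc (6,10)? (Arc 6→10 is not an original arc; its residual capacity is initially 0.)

after path 1 (12→2→0→7, push 1): res(6,10)=0
after path 2 (12→10→6→7, push 6): res(6,10)=6
after path 3 (12→2→11→3→5→4→6→10→0→9→13→7, push 5): res(6,10)=1
after path 4 (12→10→6→7, push 3): res(6,10)=4

Residual capacity of (6,10): 4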